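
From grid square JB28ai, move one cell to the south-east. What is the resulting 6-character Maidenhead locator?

Longitude subsquare a = 0; +1 → 1 = b.
Latitude subsquare i = 8; −1 → 7 = h.

JB28bh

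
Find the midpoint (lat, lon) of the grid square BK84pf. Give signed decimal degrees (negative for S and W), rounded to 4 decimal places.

14.2292, -142.7083

Field B=1, K=10: +1·20° lon, +10·10° lat → SW at lon -160°, lat 10°.
Square 8, 4: +8·2° lon, +4·1° lat → SW at lon -144°, lat 14°.
Subsquare p=15, f=5: +15·0.0833333° lon, +5·0.0416667° lat → SW at lon -142.75°, lat 14.2083°.
Cell spans 0.0833333° lon × 0.0416667° lat. Centre is SW corner plus half of each.
latitude 14.2292, longitude -142.7083.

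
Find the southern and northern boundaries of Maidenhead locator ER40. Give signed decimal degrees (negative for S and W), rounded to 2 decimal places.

80.00, 81.00

Field E=4, R=17: +4·20° lon, +17·10° lat → SW at lon -100°, lat 80°.
Square 4, 0: +4·2° lon, +0·1° lat → SW at lon -92°, lat 80°.
Cell spans 2° lon × 1° lat.
south 80.00, north 81.00.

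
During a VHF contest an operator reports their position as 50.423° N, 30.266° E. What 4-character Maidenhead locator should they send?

Offset from 180°W / 90°S: lon 210.27°, lat 140.42°.
Field: lon ⌊210.27/20⌋ = 10 → K; lat ⌊140.42/10⌋ = 14 → O.
Square: lon ⌊10.27/2⌋ = 5; lat ⌊0.42/1⌋ = 0.

KO50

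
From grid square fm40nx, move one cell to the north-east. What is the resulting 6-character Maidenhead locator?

FM41oa

Longitude subsquare n = 13; +1 → 14 = o.
Latitude subsquare x = 23; +1 → 24, wraps to 0 = a, carry into square.
Latitude square 0; +1 → 1.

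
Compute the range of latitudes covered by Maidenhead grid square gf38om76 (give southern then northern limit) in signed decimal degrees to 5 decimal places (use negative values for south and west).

Field G=6, F=5: +6·20° lon, +5·10° lat → SW at lon -60°, lat -40°.
Square 3, 8: +3·2° lon, +8·1° lat → SW at lon -54°, lat -32°.
Subsquare o=14, m=12: +14·0.0833333° lon, +12·0.0416667° lat → SW at lon -52.8333°, lat -31.5°.
Extended square 7, 6: +7·0.00833333° lon, +6·0.00416667° lat → SW at lon -52.775°, lat -31.475°.
Cell spans 0.00833333° lon × 0.00416667° lat.
south -31.47500, north -31.47083.

-31.47500, -31.47083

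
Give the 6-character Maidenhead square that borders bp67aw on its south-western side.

BP57xv

Longitude subsquare a = 0; −1 → -1, wraps to 23 = x, carry into square.
Longitude square 6; −1 → 5.
Latitude subsquare w = 22; −1 → 21 = v.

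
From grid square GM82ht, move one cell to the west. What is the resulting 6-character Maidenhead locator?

Longitude subsquare h = 7; −1 → 6 = g.
The latitude characters are unchanged.

GM82gt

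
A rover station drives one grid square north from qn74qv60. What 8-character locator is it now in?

Latitude extended square 0; +1 → 1.
The longitude characters are unchanged.

QN74qv61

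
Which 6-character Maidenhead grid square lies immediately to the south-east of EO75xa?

EO84ax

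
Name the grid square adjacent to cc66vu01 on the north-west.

Longitude extended square 0; −1 → -1, wraps to 9, carry into subsquare.
Longitude subsquare v = 21; −1 → 20 = u.
Latitude extended square 1; +1 → 2.

CC66uu92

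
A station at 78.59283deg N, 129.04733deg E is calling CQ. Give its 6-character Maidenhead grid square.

PQ48mo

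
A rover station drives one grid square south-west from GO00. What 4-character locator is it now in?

FN99

Longitude square 0; −1 → -1, wraps to 9, carry into field.
Longitude field G = 6; −1 → 5 = F.
Latitude square 0; −1 → -1, wraps to 9, carry into field.
Latitude field O = 14; −1 → 13 = N.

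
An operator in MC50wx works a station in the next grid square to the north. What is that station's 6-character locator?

MC51wa

Latitude subsquare x = 23; +1 → 24, wraps to 0 = a, carry into square.
Latitude square 0; +1 → 1.
The longitude characters are unchanged.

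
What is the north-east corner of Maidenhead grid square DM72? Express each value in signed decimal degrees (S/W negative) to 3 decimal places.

33.000, -104.000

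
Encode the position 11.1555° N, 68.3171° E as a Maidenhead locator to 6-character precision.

MK41dd

Shift to the Maidenhead origin (180°W, 90°S): lon 248.3171, lat 101.1555.
Field: 248.3171/20 → 12 → M, 101.1555/10 → 10 → K; chars MK.
Square: 8.3171/2 → 4, 1.1555/1 → 1; chars 41.
Subsquare: 0.3171/0.0833333 → 3 → d, 0.1555/0.0416667 → 3 → d; chars dd.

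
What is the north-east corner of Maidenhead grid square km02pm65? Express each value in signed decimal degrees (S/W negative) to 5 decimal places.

32.52500, 21.30833

Field K=10, M=12: +10·20° lon, +12·10° lat → SW at lon 20°, lat 30°.
Square 0, 2: +0·2° lon, +2·1° lat → SW at lon 20°, lat 32°.
Subsquare p=15, m=12: +15·0.0833333° lon, +12·0.0416667° lat → SW at lon 21.25°, lat 32.5°.
Extended square 6, 5: +6·0.00833333° lon, +5·0.00416667° lat → SW at lon 21.3°, lat 32.5208°.
Cell spans 0.00833333° lon × 0.00416667° lat. NE corner is SW corner plus one full cell.
latitude 32.52500, longitude 21.30833.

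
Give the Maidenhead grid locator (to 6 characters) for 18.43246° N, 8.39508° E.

JK48ek

Shift to the Maidenhead origin (180°W, 90°S): lon 188.3951, lat 108.4325.
Field: lon ⌊188.3951/20⌋ = 9 → J; lat ⌊108.4325/10⌋ = 10 → K.
Square: lon ⌊8.3951/2⌋ = 4; lat ⌊8.4325/1⌋ = 8.
Subsquare: lon ⌊0.3951/0.0833333⌋ = 4 → e; lat ⌊0.4325/0.0416667⌋ = 10 → k.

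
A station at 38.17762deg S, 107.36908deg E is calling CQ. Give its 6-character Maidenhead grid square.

OF31qt

Shift to the Maidenhead origin (180°W, 90°S): lon 287.3691, lat 51.8224.
Field (20°×10°, letters A–R): 287.3691/20 → 14 → O, 51.8224/10 → 5 → F; chars OF.
Square (2°×1°, digits 0–9): 7.3691/2 → 3, 1.8224/1 → 1; chars 31.
Subsquare (5′×2.5′, letters a–x): 1.3691/0.0833333 → 16 → q, 0.8224/0.0416667 → 19 → t; chars qt.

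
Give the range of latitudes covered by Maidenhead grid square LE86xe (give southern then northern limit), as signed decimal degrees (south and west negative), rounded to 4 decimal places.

Field L=11, E=4: +11·20° lon, +4·10° lat → SW at lon 40°, lat -50°.
Square 8, 6: +8·2° lon, +6·1° lat → SW at lon 56°, lat -44°.
Subsquare x=23, e=4: +23·0.0833333° lon, +4·0.0416667° lat → SW at lon 57.9167°, lat -43.8333°.
Cell spans 0.0833333° lon × 0.0416667° lat.
south -43.8333, north -43.7917.

-43.8333, -43.7917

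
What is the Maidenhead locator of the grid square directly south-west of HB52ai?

HB42xh

Longitude subsquare a = 0; −1 → -1, wraps to 23 = x, carry into square.
Longitude square 5; −1 → 4.
Latitude subsquare i = 8; −1 → 7 = h.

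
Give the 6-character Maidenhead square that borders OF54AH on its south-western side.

OF44xg

Longitude subsquare a = 0; −1 → -1, wraps to 23 = x, carry into square.
Longitude square 5; −1 → 4.
Latitude subsquare h = 7; −1 → 6 = g.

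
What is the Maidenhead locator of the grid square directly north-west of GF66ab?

Longitude subsquare a = 0; −1 → -1, wraps to 23 = x, carry into square.
Longitude square 6; −1 → 5.
Latitude subsquare b = 1; +1 → 2 = c.

GF56xc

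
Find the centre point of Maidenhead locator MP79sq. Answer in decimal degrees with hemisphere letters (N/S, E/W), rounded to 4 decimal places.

69.6875° N, 75.5417° E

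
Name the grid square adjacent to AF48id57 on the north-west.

AF48id48

Longitude extended square 5; −1 → 4.
Latitude extended square 7; +1 → 8.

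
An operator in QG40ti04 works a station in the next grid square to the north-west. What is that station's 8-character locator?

QG40si95

Longitude extended square 0; −1 → -1, wraps to 9, carry into subsquare.
Longitude subsquare t = 19; −1 → 18 = s.
Latitude extended square 4; +1 → 5.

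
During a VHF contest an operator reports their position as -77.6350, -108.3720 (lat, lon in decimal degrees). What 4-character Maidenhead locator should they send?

DB52

Shift to the Maidenhead origin (180°W, 90°S): lon 71.63, lat 12.36.
Field: lon ⌊71.63/20⌋ = 3 → D; lat ⌊12.36/10⌋ = 1 → B.
Square: lon ⌊11.63/2⌋ = 5; lat ⌊2.36/1⌋ = 2.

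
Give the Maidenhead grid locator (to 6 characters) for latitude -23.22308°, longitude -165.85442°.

AG76bs

Shift to the Maidenhead origin (180°W, 90°S): lon 14.1456, lat 66.7769.
Field (20°×10°, letters A–R): lon ⌊14.1456/20⌋ = 0 → A; lat ⌊66.7769/10⌋ = 6 → G.
Square (2°×1°, digits 0–9): lon ⌊14.1456/2⌋ = 7; lat ⌊6.7769/1⌋ = 6.
Subsquare (5′×2.5′, letters a–x): lon ⌊0.1456/0.0833333⌋ = 1 → b; lat ⌊0.7769/0.0416667⌋ = 18 → s.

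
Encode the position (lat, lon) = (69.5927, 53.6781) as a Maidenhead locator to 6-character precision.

LP69uo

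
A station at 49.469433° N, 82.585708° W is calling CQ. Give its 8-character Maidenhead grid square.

EN89ql92

Shift to the Maidenhead origin (180°W, 90°S): lon 97.41429, lat 139.46943.
Field: lon ⌊97.41429/20⌋ = 4 → E; lat ⌊139.46943/10⌋ = 13 → N.
Square: lon ⌊17.41429/2⌋ = 8; lat ⌊9.46943/1⌋ = 9.
Subsquare: lon ⌊1.41429/0.0833333⌋ = 16 → q; lat ⌊0.46943/0.0416667⌋ = 11 → l.
Extended square: lon ⌊0.08096/0.00833333⌋ = 9; lat ⌊0.01110/0.00416667⌋ = 2.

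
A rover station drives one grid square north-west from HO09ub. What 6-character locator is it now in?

HO09tc

Longitude subsquare u = 20; −1 → 19 = t.
Latitude subsquare b = 1; +1 → 2 = c.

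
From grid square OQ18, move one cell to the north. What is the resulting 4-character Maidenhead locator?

OQ19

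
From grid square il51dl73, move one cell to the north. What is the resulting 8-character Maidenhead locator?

IL51dl74

Latitude extended square 3; +1 → 4.
The longitude characters are unchanged.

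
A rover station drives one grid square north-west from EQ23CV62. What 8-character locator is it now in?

Longitude extended square 6; −1 → 5.
Latitude extended square 2; +1 → 3.

EQ23cv53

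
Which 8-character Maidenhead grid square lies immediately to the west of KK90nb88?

KK90nb78

Longitude extended square 8; −1 → 7.
The latitude characters are unchanged.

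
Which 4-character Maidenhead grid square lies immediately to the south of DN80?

DM89

Latitude square 0; −1 → -1, wraps to 9, carry into field.
Latitude field N = 13; −1 → 12 = M.
The longitude characters are unchanged.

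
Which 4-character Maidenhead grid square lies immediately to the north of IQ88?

Latitude square 8; +1 → 9.
The longitude characters are unchanged.

IQ89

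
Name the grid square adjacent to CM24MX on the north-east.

CM25na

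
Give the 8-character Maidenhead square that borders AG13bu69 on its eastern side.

AG13bu79

Longitude extended square 6; +1 → 7.
The latitude characters are unchanged.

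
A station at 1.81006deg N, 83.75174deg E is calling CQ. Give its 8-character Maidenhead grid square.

Offset from 180°W / 90°S: lon 263.75174°, lat 91.81006°.
Field: 263.75174/20 → 13 → N, 91.81006/10 → 9 → J; chars NJ.
Square: 3.75174/2 → 1, 1.81006/1 → 1; chars 11.
Subsquare: 1.75174/0.0833333 → 21 → v, 0.81006/0.0416667 → 19 → t; chars vt.
Extended square: 0.00174/0.00833333 → 0, 0.01839/0.00416667 → 4; chars 04.

NJ11vt04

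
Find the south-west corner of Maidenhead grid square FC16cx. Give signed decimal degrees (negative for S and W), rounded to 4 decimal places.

Field F=5, C=2: +5·20° lon, +2·10° lat → SW at lon -80°, lat -70°.
Square 1, 6: +1·2° lon, +6·1° lat → SW at lon -78°, lat -64°.
Subsquare c=2, x=23: +2·0.0833333° lon, +23·0.0416667° lat → SW at lon -77.8333°, lat -63.0417°.
latitude -63.0417, longitude -77.8333.

-63.0417, -77.8333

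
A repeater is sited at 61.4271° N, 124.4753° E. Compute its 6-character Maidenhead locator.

PP21fk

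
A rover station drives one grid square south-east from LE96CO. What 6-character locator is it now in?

LE96dn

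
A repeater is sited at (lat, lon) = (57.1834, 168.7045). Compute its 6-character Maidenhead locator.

RO47ie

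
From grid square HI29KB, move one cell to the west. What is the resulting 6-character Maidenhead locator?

Longitude subsquare k = 10; −1 → 9 = j.
The latitude characters are unchanged.

HI29jb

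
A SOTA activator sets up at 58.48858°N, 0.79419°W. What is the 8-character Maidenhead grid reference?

IO98ol47

Add 180° to longitude and 90° to latitude: 179.20581, 148.48858.
Field (20°×10°, letters A–R): lon ⌊179.20581/20⌋ = 8 → I; lat ⌊148.48858/10⌋ = 14 → O.
Square (2°×1°, digits 0–9): lon ⌊19.20581/2⌋ = 9; lat ⌊8.48858/1⌋ = 8.
Subsquare (5′×2.5′, letters a–x): lon ⌊1.20581/0.0833333⌋ = 14 → o; lat ⌊0.48858/0.0416667⌋ = 11 → l.
Extended square (30″×15″, digits 0–9): lon ⌊0.03914/0.00833333⌋ = 4; lat ⌊0.03025/0.00416667⌋ = 7.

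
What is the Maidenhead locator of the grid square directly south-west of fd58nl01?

FD58ml90

Longitude extended square 0; −1 → -1, wraps to 9, carry into subsquare.
Longitude subsquare n = 13; −1 → 12 = m.
Latitude extended square 1; −1 → 0.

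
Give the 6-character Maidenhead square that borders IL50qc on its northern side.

Latitude subsquare c = 2; +1 → 3 = d.
The longitude characters are unchanged.

IL50qd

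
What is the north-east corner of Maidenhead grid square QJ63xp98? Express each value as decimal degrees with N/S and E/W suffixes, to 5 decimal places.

Field Q=16, J=9: +16·20° lon, +9·10° lat → SW at lon 140°, lat 0°.
Square 6, 3: +6·2° lon, +3·1° lat → SW at lon 152°, lat 3°.
Subsquare x=23, p=15: +23·0.0833333° lon, +15·0.0416667° lat → SW at lon 153.917°, lat 3.625°.
Extended square 9, 8: +9·0.00833333° lon, +8·0.00416667° lat → SW at lon 153.992°, lat 3.65833°.
Cell spans 0.00833333° lon × 0.00416667° lat. NE corner is SW corner plus one full cell.
latitude 3.66250° N, longitude 154.00000° E.

3.66250° N, 154.00000° E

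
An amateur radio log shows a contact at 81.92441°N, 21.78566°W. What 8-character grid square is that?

Add 180° to longitude and 90° to latitude: 158.21434, 171.92441.
Field: 158.21434/20 → 7 → H, 171.92441/10 → 17 → R; chars HR.
Square: 18.21434/2 → 9, 1.92441/1 → 1; chars 91.
Subsquare: 0.21434/0.0833333 → 2 → c, 0.92441/0.0416667 → 22 → w; chars cw.
Extended square: 0.04767/0.00833333 → 5, 0.00774/0.00416667 → 1; chars 51.

HR91cw51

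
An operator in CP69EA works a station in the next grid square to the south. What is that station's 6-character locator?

CP68ex

Latitude subsquare a = 0; −1 → -1, wraps to 23 = x, carry into square.
Latitude square 9; −1 → 8.
The longitude characters are unchanged.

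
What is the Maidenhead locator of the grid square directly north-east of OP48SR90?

Longitude extended square 9; +1 → 10, wraps to 0, carry into subsquare.
Longitude subsquare s = 18; +1 → 19 = t.
Latitude extended square 0; +1 → 1.

OP48tr01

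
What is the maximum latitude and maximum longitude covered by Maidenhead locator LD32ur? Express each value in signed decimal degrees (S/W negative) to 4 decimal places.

Field L=11, D=3: +11·20° lon, +3·10° lat → SW at lon 40°, lat -60°.
Square 3, 2: +3·2° lon, +2·1° lat → SW at lon 46°, lat -58°.
Subsquare u=20, r=17: +20·0.0833333° lon, +17·0.0416667° lat → SW at lon 47.6667°, lat -57.2917°.
Cell spans 0.0833333° lon × 0.0416667° lat. NE corner is SW corner plus one full cell.
latitude -57.2500, longitude 47.7500.

-57.2500, 47.7500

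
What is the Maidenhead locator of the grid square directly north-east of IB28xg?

IB38ah

Longitude subsquare x = 23; +1 → 24, wraps to 0 = a, carry into square.
Longitude square 2; +1 → 3.
Latitude subsquare g = 6; +1 → 7 = h.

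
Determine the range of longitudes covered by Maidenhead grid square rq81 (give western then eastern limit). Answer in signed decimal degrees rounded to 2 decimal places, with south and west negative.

Field R=17, Q=16: +17·20° lon, +16·10° lat → SW at lon 160°, lat 70°.
Square 8, 1: +8·2° lon, +1·1° lat → SW at lon 176°, lat 71°.
Cell spans 2° lon × 1° lat.
west 176.00, east 178.00.

176.00, 178.00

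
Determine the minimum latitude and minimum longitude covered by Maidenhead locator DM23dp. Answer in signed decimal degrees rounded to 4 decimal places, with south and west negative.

33.6250, -115.7500

Field D=3, M=12: +3·20° lon, +12·10° lat → SW at lon -120°, lat 30°.
Square 2, 3: +2·2° lon, +3·1° lat → SW at lon -116°, lat 33°.
Subsquare d=3, p=15: +3·0.0833333° lon, +15·0.0416667° lat → SW at lon -115.75°, lat 33.625°.
latitude 33.6250, longitude -115.7500.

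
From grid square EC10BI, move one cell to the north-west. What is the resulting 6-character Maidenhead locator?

EC10aj

Longitude subsquare b = 1; −1 → 0 = a.
Latitude subsquare i = 8; +1 → 9 = j.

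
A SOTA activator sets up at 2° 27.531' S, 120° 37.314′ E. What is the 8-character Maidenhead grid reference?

PI07hm49

Offset from 180°W / 90°S: lon 300.62190°, lat 87.54115°.
Field: 300.62190/20 → 15 → P, 87.54115/10 → 8 → I; chars PI.
Square: 0.62190/2 → 0, 7.54115/1 → 7; chars 07.
Subsquare: 0.62190/0.0833333 → 7 → h, 0.54115/0.0416667 → 12 → m; chars hm.
Extended square: 0.03857/0.00833333 → 4, 0.04115/0.00416667 → 9; chars 49.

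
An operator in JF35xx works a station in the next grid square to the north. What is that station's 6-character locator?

JF36xa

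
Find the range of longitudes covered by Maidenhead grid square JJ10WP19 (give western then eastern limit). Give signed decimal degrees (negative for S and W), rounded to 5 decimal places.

3.84167, 3.85000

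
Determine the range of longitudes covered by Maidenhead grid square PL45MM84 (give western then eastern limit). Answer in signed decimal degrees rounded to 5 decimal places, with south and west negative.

129.06667, 129.07500

Field P=15, L=11: +15·20° lon, +11·10° lat → SW at lon 120°, lat 20°.
Square 4, 5: +4·2° lon, +5·1° lat → SW at lon 128°, lat 25°.
Subsquare m=12, m=12: +12·0.0833333° lon, +12·0.0416667° lat → SW at lon 129°, lat 25.5°.
Extended square 8, 4: +8·0.00833333° lon, +4·0.00416667° lat → SW at lon 129.067°, lat 25.5167°.
Cell spans 0.00833333° lon × 0.00416667° lat.
west 129.06667, east 129.07500.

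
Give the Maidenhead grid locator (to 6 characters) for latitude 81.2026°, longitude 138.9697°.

Add 180° to longitude and 90° to latitude: 318.9697, 171.2026.
Field (20°×10°, letters A–R): lon ⌊318.9697/20⌋ = 15 → P; lat ⌊171.2026/10⌋ = 17 → R.
Square (2°×1°, digits 0–9): lon ⌊18.9697/2⌋ = 9; lat ⌊1.2026/1⌋ = 1.
Subsquare (5′×2.5′, letters a–x): lon ⌊0.9697/0.0833333⌋ = 11 → l; lat ⌊0.2026/0.0416667⌋ = 4 → e.

PR91le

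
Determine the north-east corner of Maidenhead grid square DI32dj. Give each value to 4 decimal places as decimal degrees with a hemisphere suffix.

Field D=3, I=8: +3·20° lon, +8·10° lat → SW at lon -120°, lat -10°.
Square 3, 2: +3·2° lon, +2·1° lat → SW at lon -114°, lat -8°.
Subsquare d=3, j=9: +3·0.0833333° lon, +9·0.0416667° lat → SW at lon -113.75°, lat -7.625°.
Cell spans 0.0833333° lon × 0.0416667° lat. NE corner is SW corner plus one full cell.
latitude 7.5833° S, longitude 113.6667° W.

7.5833° S, 113.6667° W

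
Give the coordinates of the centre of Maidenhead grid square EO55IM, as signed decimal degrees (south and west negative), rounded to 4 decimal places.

Field E=4, O=14: +4·20° lon, +14·10° lat → SW at lon -100°, lat 50°.
Square 5, 5: +5·2° lon, +5·1° lat → SW at lon -90°, lat 55°.
Subsquare i=8, m=12: +8·0.0833333° lon, +12·0.0416667° lat → SW at lon -89.3333°, lat 55.5°.
Cell spans 0.0833333° lon × 0.0416667° lat. Centre is SW corner plus half of each.
latitude 55.5208, longitude -89.2917.

55.5208, -89.2917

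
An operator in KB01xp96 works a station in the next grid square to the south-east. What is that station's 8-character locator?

Longitude extended square 9; +1 → 10, wraps to 0, carry into subsquare.
Longitude subsquare x = 23; +1 → 24, wraps to 0 = a, carry into square.
Longitude square 0; +1 → 1.
Latitude extended square 6; −1 → 5.

KB11ap05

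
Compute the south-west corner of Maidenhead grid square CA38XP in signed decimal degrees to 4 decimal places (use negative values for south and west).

Field C=2, A=0: +2·20° lon, +0·10° lat → SW at lon -140°, lat -90°.
Square 3, 8: +3·2° lon, +8·1° lat → SW at lon -134°, lat -82°.
Subsquare x=23, p=15: +23·0.0833333° lon, +15·0.0416667° lat → SW at lon -132.083°, lat -81.375°.
latitude -81.3750, longitude -132.0833.

-81.3750, -132.0833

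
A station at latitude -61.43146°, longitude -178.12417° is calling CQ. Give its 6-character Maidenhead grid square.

Add 180° to longitude and 90° to latitude: 1.8758, 28.5685.
Field: lon ⌊1.8758/20⌋ = 0 → A; lat ⌊28.5685/10⌋ = 2 → C.
Square: lon ⌊1.8758/2⌋ = 0; lat ⌊8.5685/1⌋ = 8.
Subsquare: lon ⌊1.8758/0.0833333⌋ = 22 → w; lat ⌊0.5685/0.0416667⌋ = 13 → n.

AC08wn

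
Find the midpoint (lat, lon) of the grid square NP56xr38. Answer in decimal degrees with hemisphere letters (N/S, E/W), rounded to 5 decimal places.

Field N=13, P=15: +13·20° lon, +15·10° lat → SW at lon 80°, lat 60°.
Square 5, 6: +5·2° lon, +6·1° lat → SW at lon 90°, lat 66°.
Subsquare x=23, r=17: +23·0.0833333° lon, +17·0.0416667° lat → SW at lon 91.9167°, lat 66.7083°.
Extended square 3, 8: +3·0.00833333° lon, +8·0.00416667° lat → SW at lon 91.9417°, lat 66.7417°.
Cell spans 0.00833333° lon × 0.00416667° lat. Centre is SW corner plus half of each.
latitude 66.74375° N, longitude 91.94583° E.

66.74375° N, 91.94583° E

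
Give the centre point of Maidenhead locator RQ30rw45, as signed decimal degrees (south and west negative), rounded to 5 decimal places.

70.93958, 167.45417

Field R=17, Q=16: +17·20° lon, +16·10° lat → SW at lon 160°, lat 70°.
Square 3, 0: +3·2° lon, +0·1° lat → SW at lon 166°, lat 70°.
Subsquare r=17, w=22: +17·0.0833333° lon, +22·0.0416667° lat → SW at lon 167.417°, lat 70.9167°.
Extended square 4, 5: +4·0.00833333° lon, +5·0.00416667° lat → SW at lon 167.45°, lat 70.9375°.
Cell spans 0.00833333° lon × 0.00416667° lat. Centre is SW corner plus half of each.
latitude 70.93958, longitude 167.45417.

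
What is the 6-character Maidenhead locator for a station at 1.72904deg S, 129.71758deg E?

Add 180° to longitude and 90° to latitude: 309.7176, 88.2710.
Field: lon ⌊309.7176/20⌋ = 15 → P; lat ⌊88.2710/10⌋ = 8 → I.
Square: lon ⌊9.7176/2⌋ = 4; lat ⌊8.2710/1⌋ = 8.
Subsquare: lon ⌊1.7176/0.0833333⌋ = 20 → u; lat ⌊0.2710/0.0416667⌋ = 6 → g.

PI48ug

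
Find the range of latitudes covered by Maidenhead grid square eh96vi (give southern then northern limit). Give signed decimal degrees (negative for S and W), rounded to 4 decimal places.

Field E=4, H=7: +4·20° lon, +7·10° lat → SW at lon -100°, lat -20°.
Square 9, 6: +9·2° lon, +6·1° lat → SW at lon -82°, lat -14°.
Subsquare v=21, i=8: +21·0.0833333° lon, +8·0.0416667° lat → SW at lon -80.25°, lat -13.6667°.
Cell spans 0.0833333° lon × 0.0416667° lat.
south -13.6667, north -13.6250.

-13.6667, -13.6250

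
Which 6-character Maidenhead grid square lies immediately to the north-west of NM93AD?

Longitude subsquare a = 0; −1 → -1, wraps to 23 = x, carry into square.
Longitude square 9; −1 → 8.
Latitude subsquare d = 3; +1 → 4 = e.

NM83xe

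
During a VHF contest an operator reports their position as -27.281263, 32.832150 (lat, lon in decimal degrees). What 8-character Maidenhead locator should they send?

KG62jr92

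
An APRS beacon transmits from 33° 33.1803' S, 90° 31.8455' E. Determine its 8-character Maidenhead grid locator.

NF56gk37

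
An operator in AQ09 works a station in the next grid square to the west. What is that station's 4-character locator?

Longitude square 0; −1 → -1, wraps to 9, carry into field.
Longitude field A = 0; −1 → -1, wraps to 17 = R, wrapping around the antimeridian.
The latitude characters are unchanged.

RQ99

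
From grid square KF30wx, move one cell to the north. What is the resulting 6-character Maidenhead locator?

Latitude subsquare x = 23; +1 → 24, wraps to 0 = a, carry into square.
Latitude square 0; +1 → 1.
The longitude characters are unchanged.

KF31wa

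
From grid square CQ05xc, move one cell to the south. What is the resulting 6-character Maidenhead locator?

CQ05xb

Latitude subsquare c = 2; −1 → 1 = b.
The longitude characters are unchanged.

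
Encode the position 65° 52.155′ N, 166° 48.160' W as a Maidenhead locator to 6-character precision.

AP65ou

Offset from 180°W / 90°S: lon 13.1973°, lat 155.8692°.
Field: 13.1973/20 → 0 → A, 155.8692/10 → 15 → P; chars AP.
Square: 13.1973/2 → 6, 5.8692/1 → 5; chars 65.
Subsquare: 1.1973/0.0833333 → 14 → o, 0.8692/0.0416667 → 20 → u; chars ou.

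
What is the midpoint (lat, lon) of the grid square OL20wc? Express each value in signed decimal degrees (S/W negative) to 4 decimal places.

20.1042, 105.8750

Field O=14, L=11: +14·20° lon, +11·10° lat → SW at lon 100°, lat 20°.
Square 2, 0: +2·2° lon, +0·1° lat → SW at lon 104°, lat 20°.
Subsquare w=22, c=2: +22·0.0833333° lon, +2·0.0416667° lat → SW at lon 105.833°, lat 20.0833°.
Cell spans 0.0833333° lon × 0.0416667° lat. Centre is SW corner plus half of each.
latitude 20.1042, longitude 105.8750.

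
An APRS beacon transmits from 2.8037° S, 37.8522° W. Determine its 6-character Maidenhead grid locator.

HI17be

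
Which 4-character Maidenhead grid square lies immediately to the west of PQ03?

OQ93

Longitude square 0; −1 → -1, wraps to 9, carry into field.
Longitude field P = 15; −1 → 14 = O.
The latitude characters are unchanged.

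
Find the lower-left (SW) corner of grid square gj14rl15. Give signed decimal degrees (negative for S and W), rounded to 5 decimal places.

Field G=6, J=9: +6·20° lon, +9·10° lat → SW at lon -60°, lat 0°.
Square 1, 4: +1·2° lon, +4·1° lat → SW at lon -58°, lat 4°.
Subsquare r=17, l=11: +17·0.0833333° lon, +11·0.0416667° lat → SW at lon -56.5833°, lat 4.45833°.
Extended square 1, 5: +1·0.00833333° lon, +5·0.00416667° lat → SW at lon -56.575°, lat 4.47917°.
latitude 4.47917, longitude -56.57500.

4.47917, -56.57500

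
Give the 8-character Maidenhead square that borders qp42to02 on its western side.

Longitude extended square 0; −1 → -1, wraps to 9, carry into subsquare.
Longitude subsquare t = 19; −1 → 18 = s.
The latitude characters are unchanged.

QP42so92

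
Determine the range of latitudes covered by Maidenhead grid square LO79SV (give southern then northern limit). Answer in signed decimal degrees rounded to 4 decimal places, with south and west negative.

Field L=11, O=14: +11·20° lon, +14·10° lat → SW at lon 40°, lat 50°.
Square 7, 9: +7·2° lon, +9·1° lat → SW at lon 54°, lat 59°.
Subsquare s=18, v=21: +18·0.0833333° lon, +21·0.0416667° lat → SW at lon 55.5°, lat 59.875°.
Cell spans 0.0833333° lon × 0.0416667° lat.
south 59.8750, north 59.9167.

59.8750, 59.9167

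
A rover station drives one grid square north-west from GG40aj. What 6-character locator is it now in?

Longitude subsquare a = 0; −1 → -1, wraps to 23 = x, carry into square.
Longitude square 4; −1 → 3.
Latitude subsquare j = 9; +1 → 10 = k.

GG30xk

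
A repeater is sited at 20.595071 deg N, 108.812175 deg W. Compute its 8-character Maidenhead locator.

DL50oo22

Add 180° to longitude and 90° to latitude: 71.18783, 110.59507.
Field: lon ⌊71.18783/20⌋ = 3 → D; lat ⌊110.59507/10⌋ = 11 → L.
Square: lon ⌊11.18783/2⌋ = 5; lat ⌊0.59507/1⌋ = 0.
Subsquare: lon ⌊1.18783/0.0833333⌋ = 14 → o; lat ⌊0.59507/0.0416667⌋ = 14 → o.
Extended square: lon ⌊0.02116/0.00833333⌋ = 2; lat ⌊0.01174/0.00416667⌋ = 2.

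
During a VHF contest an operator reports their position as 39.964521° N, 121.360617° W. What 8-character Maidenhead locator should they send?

Shift to the Maidenhead origin (180°W, 90°S): lon 58.63938, lat 129.96452.
Field (20°×10°, letters A–R): lon ⌊58.63938/20⌋ = 2 → C; lat ⌊129.96452/10⌋ = 12 → M.
Square (2°×1°, digits 0–9): lon ⌊18.63938/2⌋ = 9; lat ⌊9.96452/1⌋ = 9.
Subsquare (5′×2.5′, letters a–x): lon ⌊0.63938/0.0833333⌋ = 7 → h; lat ⌊0.96452/0.0416667⌋ = 23 → x.
Extended square (30″×15″, digits 0–9): lon ⌊0.05605/0.00833333⌋ = 6; lat ⌊0.00619/0.00416667⌋ = 1.

CM99hx61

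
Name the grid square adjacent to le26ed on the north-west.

Longitude subsquare e = 4; −1 → 3 = d.
Latitude subsquare d = 3; +1 → 4 = e.

LE26de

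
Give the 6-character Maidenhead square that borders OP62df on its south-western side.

Longitude subsquare d = 3; −1 → 2 = c.
Latitude subsquare f = 5; −1 → 4 = e.

OP62ce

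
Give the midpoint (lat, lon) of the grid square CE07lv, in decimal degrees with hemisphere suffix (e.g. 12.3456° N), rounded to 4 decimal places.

42.1042° S, 139.0417° W

Field C=2, E=4: +2·20° lon, +4·10° lat → SW at lon -140°, lat -50°.
Square 0, 7: +0·2° lon, +7·1° lat → SW at lon -140°, lat -43°.
Subsquare l=11, v=21: +11·0.0833333° lon, +21·0.0416667° lat → SW at lon -139.083°, lat -42.125°.
Cell spans 0.0833333° lon × 0.0416667° lat. Centre is SW corner plus half of each.
latitude 42.1042° S, longitude 139.0417° W.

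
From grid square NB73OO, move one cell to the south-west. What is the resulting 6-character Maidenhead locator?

Longitude subsquare o = 14; −1 → 13 = n.
Latitude subsquare o = 14; −1 → 13 = n.

NB73nn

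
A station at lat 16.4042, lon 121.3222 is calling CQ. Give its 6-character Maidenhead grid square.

Add 180° to longitude and 90° to latitude: 301.3222, 106.4042.
Field: 301.3222/20 → 15 → P, 106.4042/10 → 10 → K; chars PK.
Square: 1.3222/2 → 0, 6.4042/1 → 6; chars 06.
Subsquare: 1.3222/0.0833333 → 15 → p, 0.4042/0.0416667 → 9 → j; chars pj.

PK06pj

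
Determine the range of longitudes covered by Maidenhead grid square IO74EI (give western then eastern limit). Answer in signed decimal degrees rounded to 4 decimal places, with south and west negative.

Field I=8, O=14: +8·20° lon, +14·10° lat → SW at lon -20°, lat 50°.
Square 7, 4: +7·2° lon, +4·1° lat → SW at lon -6°, lat 54°.
Subsquare e=4, i=8: +4·0.0833333° lon, +8·0.0416667° lat → SW at lon -5.66667°, lat 54.3333°.
Cell spans 0.0833333° lon × 0.0416667° lat.
west -5.6667, east -5.5833.

-5.6667, -5.5833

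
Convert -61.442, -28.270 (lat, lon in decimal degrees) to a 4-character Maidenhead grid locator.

HC58

Shift to the Maidenhead origin (180°W, 90°S): lon 151.73, lat 28.56.
Field: 151.73/20 → 7 → H, 28.56/10 → 2 → C; chars HC.
Square: 11.73/2 → 5, 8.56/1 → 8; chars 58.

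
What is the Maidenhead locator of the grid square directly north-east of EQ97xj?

FQ07ak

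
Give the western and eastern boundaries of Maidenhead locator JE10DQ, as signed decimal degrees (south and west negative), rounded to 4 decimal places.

Field J=9, E=4: +9·20° lon, +4·10° lat → SW at lon 0°, lat -50°.
Square 1, 0: +1·2° lon, +0·1° lat → SW at lon 2°, lat -50°.
Subsquare d=3, q=16: +3·0.0833333° lon, +16·0.0416667° lat → SW at lon 2.25°, lat -49.3333°.
Cell spans 0.0833333° lon × 0.0416667° lat.
west 2.2500, east 2.3333.

2.2500, 2.3333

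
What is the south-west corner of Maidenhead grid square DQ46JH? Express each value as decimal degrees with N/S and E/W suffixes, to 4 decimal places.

Field D=3, Q=16: +3·20° lon, +16·10° lat → SW at lon -120°, lat 70°.
Square 4, 6: +4·2° lon, +6·1° lat → SW at lon -112°, lat 76°.
Subsquare j=9, h=7: +9·0.0833333° lon, +7·0.0416667° lat → SW at lon -111.25°, lat 76.2917°.
latitude 76.2917° N, longitude 111.2500° W.

76.2917° N, 111.2500° W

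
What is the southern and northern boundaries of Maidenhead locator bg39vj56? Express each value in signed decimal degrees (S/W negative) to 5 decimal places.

-20.60000, -20.59583

Field B=1, G=6: +1·20° lon, +6·10° lat → SW at lon -160°, lat -30°.
Square 3, 9: +3·2° lon, +9·1° lat → SW at lon -154°, lat -21°.
Subsquare v=21, j=9: +21·0.0833333° lon, +9·0.0416667° lat → SW at lon -152.25°, lat -20.625°.
Extended square 5, 6: +5·0.00833333° lon, +6·0.00416667° lat → SW at lon -152.208°, lat -20.6°.
Cell spans 0.00833333° lon × 0.00416667° lat.
south -20.60000, north -20.59583.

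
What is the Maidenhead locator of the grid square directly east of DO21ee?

DO21fe

Longitude subsquare e = 4; +1 → 5 = f.
The latitude characters are unchanged.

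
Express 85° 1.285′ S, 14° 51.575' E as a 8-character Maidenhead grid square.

JA74kx34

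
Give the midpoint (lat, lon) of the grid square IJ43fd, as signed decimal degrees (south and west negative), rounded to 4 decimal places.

Field I=8, J=9: +8·20° lon, +9·10° lat → SW at lon -20°, lat 0°.
Square 4, 3: +4·2° lon, +3·1° lat → SW at lon -12°, lat 3°.
Subsquare f=5, d=3: +5·0.0833333° lon, +3·0.0416667° lat → SW at lon -11.5833°, lat 3.125°.
Cell spans 0.0833333° lon × 0.0416667° lat. Centre is SW corner plus half of each.
latitude 3.1458, longitude -11.5417.

3.1458, -11.5417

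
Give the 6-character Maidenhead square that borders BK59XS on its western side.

Longitude subsquare x = 23; −1 → 22 = w.
The latitude characters are unchanged.

BK59ws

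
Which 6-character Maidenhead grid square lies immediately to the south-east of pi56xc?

PI66ab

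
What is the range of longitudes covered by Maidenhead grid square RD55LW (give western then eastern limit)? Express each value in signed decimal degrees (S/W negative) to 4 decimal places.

Field R=17, D=3: +17·20° lon, +3·10° lat → SW at lon 160°, lat -60°.
Square 5, 5: +5·2° lon, +5·1° lat → SW at lon 170°, lat -55°.
Subsquare l=11, w=22: +11·0.0833333° lon, +22·0.0416667° lat → SW at lon 170.917°, lat -54.0833°.
Cell spans 0.0833333° lon × 0.0416667° lat.
west 170.9167, east 171.0000.

170.9167, 171.0000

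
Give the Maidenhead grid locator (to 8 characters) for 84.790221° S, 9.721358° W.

IA55df30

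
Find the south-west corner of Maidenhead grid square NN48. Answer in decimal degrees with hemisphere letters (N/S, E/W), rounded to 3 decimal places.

48.000° N, 88.000° E

Field N=13, N=13: +13·20° lon, +13·10° lat → SW at lon 80°, lat 40°.
Square 4, 8: +4·2° lon, +8·1° lat → SW at lon 88°, lat 48°.
latitude 48.000° N, longitude 88.000° E.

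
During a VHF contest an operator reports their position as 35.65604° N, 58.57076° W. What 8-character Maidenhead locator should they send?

GM05rp17

Shift to the Maidenhead origin (180°W, 90°S): lon 121.42924, lat 125.65604.
Field (20°×10°, letters A–R): lon ⌊121.42924/20⌋ = 6 → G; lat ⌊125.65604/10⌋ = 12 → M.
Square (2°×1°, digits 0–9): lon ⌊1.42924/2⌋ = 0; lat ⌊5.65604/1⌋ = 5.
Subsquare (5′×2.5′, letters a–x): lon ⌊1.42924/0.0833333⌋ = 17 → r; lat ⌊0.65604/0.0416667⌋ = 15 → p.
Extended square (30″×15″, digits 0–9): lon ⌊0.01257/0.00833333⌋ = 1; lat ⌊0.03104/0.00416667⌋ = 7.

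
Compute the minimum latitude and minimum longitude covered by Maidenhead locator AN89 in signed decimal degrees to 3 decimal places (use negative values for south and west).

49.000, -164.000

Field A=0, N=13: +0·20° lon, +13·10° lat → SW at lon -180°, lat 40°.
Square 8, 9: +8·2° lon, +9·1° lat → SW at lon -164°, lat 49°.
latitude 49.000, longitude -164.000.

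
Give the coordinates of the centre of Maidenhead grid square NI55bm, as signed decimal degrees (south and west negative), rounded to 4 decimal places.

Field N=13, I=8: +13·20° lon, +8·10° lat → SW at lon 80°, lat -10°.
Square 5, 5: +5·2° lon, +5·1° lat → SW at lon 90°, lat -5°.
Subsquare b=1, m=12: +1·0.0833333° lon, +12·0.0416667° lat → SW at lon 90.0833°, lat -4.5°.
Cell spans 0.0833333° lon × 0.0416667° lat. Centre is SW corner plus half of each.
latitude -4.4792, longitude 90.1250.

-4.4792, 90.1250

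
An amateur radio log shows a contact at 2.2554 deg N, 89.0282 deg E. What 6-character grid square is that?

Shift to the Maidenhead origin (180°W, 90°S): lon 269.0282, lat 92.2554.
Field: lon ⌊269.0282/20⌋ = 13 → N; lat ⌊92.2554/10⌋ = 9 → J.
Square: lon ⌊9.0282/2⌋ = 4; lat ⌊2.2554/1⌋ = 2.
Subsquare: lon ⌊1.0282/0.0833333⌋ = 12 → m; lat ⌊0.2554/0.0416667⌋ = 6 → g.

NJ42mg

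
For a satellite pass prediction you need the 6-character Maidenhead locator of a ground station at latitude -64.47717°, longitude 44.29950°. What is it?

Add 180° to longitude and 90° to latitude: 224.2995, 25.5228.
Field: lon ⌊224.2995/20⌋ = 11 → L; lat ⌊25.5228/10⌋ = 2 → C.
Square: lon ⌊4.2995/2⌋ = 2; lat ⌊5.5228/1⌋ = 5.
Subsquare: lon ⌊0.2995/0.0833333⌋ = 3 → d; lat ⌊0.5228/0.0416667⌋ = 12 → m.

LC25dm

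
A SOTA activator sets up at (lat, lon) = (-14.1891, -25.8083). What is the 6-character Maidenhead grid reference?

Offset from 180°W / 90°S: lon 154.1917°, lat 75.8109°.
Field (20°×10°, letters A–R): lon ⌊154.1917/20⌋ = 7 → H; lat ⌊75.8109/10⌋ = 7 → H.
Square (2°×1°, digits 0–9): lon ⌊14.1917/2⌋ = 7; lat ⌊5.8109/1⌋ = 5.
Subsquare (5′×2.5′, letters a–x): lon ⌊0.1917/0.0833333⌋ = 2 → c; lat ⌊0.8109/0.0416667⌋ = 19 → t.

HH75ct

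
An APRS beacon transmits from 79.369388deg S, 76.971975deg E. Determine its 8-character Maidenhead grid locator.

Add 180° to longitude and 90° to latitude: 256.97197, 10.63061.
Field: 256.97197/20 → 12 → M, 10.63061/10 → 1 → B; chars MB.
Square: 16.97197/2 → 8, 0.63061/1 → 0; chars 80.
Subsquare: 0.97197/0.0833333 → 11 → l, 0.63061/0.0416667 → 15 → p; chars lp.
Extended square: 0.05531/0.00833333 → 6, 0.00561/0.00416667 → 1; chars 61.

MB80lp61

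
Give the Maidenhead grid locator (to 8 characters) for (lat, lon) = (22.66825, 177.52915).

RL82sq30

Add 180° to longitude and 90° to latitude: 357.52915, 112.66825.
Field: lon ⌊357.52915/20⌋ = 17 → R; lat ⌊112.66825/10⌋ = 11 → L.
Square: lon ⌊17.52915/2⌋ = 8; lat ⌊2.66825/1⌋ = 2.
Subsquare: lon ⌊1.52915/0.0833333⌋ = 18 → s; lat ⌊0.66825/0.0416667⌋ = 16 → q.
Extended square: lon ⌊0.02915/0.00833333⌋ = 3; lat ⌊0.00158/0.00416667⌋ = 0.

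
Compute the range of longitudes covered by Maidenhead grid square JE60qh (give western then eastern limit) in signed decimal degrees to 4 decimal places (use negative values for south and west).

13.3333, 13.4167

Field J=9, E=4: +9·20° lon, +4·10° lat → SW at lon 0°, lat -50°.
Square 6, 0: +6·2° lon, +0·1° lat → SW at lon 12°, lat -50°.
Subsquare q=16, h=7: +16·0.0833333° lon, +7·0.0416667° lat → SW at lon 13.3333°, lat -49.7083°.
Cell spans 0.0833333° lon × 0.0416667° lat.
west 13.3333, east 13.4167.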